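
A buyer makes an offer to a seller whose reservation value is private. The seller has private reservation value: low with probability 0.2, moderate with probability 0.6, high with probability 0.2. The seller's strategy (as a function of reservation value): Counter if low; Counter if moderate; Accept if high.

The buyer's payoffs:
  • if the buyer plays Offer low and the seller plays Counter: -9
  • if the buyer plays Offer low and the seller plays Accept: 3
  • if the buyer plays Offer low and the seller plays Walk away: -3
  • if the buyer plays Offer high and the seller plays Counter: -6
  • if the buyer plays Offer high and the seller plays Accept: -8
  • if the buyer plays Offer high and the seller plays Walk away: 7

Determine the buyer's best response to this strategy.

E[Offer low] = 0.2·(-9) + 0.6·(-9) + 0.2·(3) = -6.6
E[Offer high] = 0.2·(-6) + 0.6·(-6) + 0.2·(-8) = -6.4
Best response: Offer high (-6.4 is the largest).

Offer high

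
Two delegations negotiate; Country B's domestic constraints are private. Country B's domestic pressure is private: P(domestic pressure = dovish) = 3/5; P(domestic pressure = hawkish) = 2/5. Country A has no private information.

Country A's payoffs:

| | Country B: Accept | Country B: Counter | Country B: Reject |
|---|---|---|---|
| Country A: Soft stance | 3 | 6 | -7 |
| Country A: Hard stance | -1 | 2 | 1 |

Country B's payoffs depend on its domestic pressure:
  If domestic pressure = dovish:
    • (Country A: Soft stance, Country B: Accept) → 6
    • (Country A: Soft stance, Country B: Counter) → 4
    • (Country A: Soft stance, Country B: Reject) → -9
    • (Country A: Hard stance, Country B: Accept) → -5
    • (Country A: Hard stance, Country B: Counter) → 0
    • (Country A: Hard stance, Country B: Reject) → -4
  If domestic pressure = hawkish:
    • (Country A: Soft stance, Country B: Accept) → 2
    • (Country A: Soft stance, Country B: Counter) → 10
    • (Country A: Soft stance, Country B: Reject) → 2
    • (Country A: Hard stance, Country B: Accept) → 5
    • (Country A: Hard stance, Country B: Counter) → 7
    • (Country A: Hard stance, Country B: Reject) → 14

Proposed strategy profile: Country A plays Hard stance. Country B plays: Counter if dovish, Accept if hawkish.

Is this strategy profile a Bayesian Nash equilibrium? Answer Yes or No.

A profile is a BNE iff every type of every player is best-responding given beliefs about the other side.
Country A plays Hard stance: E[Hard stance] = 3/5·(2) + 2/5·(-1) = 4/5; E[Soft stance] = 24/5. Not best-responding. ✗
Country B (domestic pressure dovish), facing Hard stance: Accept gives -5, Counter gives 0, Reject gives -4. Proposed Counter is best. ✓
Country B (domestic pressure hawkish), facing Hard stance: Accept gives 5, Counter gives 7, Reject gives 14. Proposed Accept is not best — profitable deviation exists. ✗

No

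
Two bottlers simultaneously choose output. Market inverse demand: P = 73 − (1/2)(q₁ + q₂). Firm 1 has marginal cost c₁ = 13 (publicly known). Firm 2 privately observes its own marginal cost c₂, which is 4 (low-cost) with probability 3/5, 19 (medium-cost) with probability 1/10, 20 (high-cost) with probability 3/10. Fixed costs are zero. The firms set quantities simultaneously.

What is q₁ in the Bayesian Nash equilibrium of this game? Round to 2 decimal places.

Firm 2 with cost c maximizes (73 − (1/2)(q₁+q₂) − c)·q₂, giving q₂(c) = (73 − c − (1/2)q₁).
E[c₂] = 3/5·4 + 1/10·19 + 3/10·20 = 10.3
Firm 1's FOC against E[q₂] yields q₁ = (73 − 2·13 + E[c₂])/(3/2) = (73 − 26 + 10.3)/(3/2) = 38.2.

38.20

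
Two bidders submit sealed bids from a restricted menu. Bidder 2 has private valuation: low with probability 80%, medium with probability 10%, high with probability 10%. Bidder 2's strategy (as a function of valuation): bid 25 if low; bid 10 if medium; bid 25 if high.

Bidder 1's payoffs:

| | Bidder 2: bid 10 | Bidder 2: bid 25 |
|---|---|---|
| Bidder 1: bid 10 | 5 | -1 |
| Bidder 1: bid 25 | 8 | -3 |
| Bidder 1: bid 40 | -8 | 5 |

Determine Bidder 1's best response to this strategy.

bid 40

Compute Bidder 1's expected payoff for each action, taking the expectation over Bidder 2's type.
E[bid 10] = 0.8·(-1) + 0.1·(5) + 0.1·(-1) = -0.4
E[bid 25] = 0.8·(-3) + 0.1·(8) + 0.1·(-3) = -1.9
E[bid 40] = 0.8·(5) + 0.1·(-8) + 0.1·(5) = 3.7
Best response: bid 40 (3.7 is the largest).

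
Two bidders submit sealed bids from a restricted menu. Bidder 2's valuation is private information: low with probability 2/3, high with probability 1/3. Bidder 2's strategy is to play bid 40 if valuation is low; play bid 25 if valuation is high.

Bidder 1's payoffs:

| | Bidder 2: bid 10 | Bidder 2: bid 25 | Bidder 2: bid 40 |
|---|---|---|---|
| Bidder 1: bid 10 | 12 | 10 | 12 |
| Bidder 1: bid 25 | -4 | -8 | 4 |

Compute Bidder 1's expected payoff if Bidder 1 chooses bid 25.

E[bid 25] = 2/3·4 + 1/3·(-8) = 8/3 + (-8/3) = 0

0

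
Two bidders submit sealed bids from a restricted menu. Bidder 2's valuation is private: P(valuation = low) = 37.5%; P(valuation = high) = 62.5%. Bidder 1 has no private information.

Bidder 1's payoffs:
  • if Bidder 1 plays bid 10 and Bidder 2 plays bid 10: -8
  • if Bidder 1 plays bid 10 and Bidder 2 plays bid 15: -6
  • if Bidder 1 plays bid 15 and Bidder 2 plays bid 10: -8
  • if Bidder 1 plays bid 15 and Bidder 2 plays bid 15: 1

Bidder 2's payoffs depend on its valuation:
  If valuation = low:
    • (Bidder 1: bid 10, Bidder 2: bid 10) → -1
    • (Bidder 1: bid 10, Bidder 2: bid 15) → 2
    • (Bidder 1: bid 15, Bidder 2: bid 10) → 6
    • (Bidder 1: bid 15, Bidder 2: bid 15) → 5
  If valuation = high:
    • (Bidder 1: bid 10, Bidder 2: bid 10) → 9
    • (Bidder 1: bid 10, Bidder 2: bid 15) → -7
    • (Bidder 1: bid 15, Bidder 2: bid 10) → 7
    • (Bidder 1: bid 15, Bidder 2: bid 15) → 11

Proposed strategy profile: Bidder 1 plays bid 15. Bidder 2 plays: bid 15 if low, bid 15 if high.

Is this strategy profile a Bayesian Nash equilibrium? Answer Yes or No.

A profile is a BNE iff every type of every player is best-responding given beliefs about the other side.
Bidder 1 plays bid 15: E[bid 15] = 0.375·(1) + 0.625·(1) = 1; E[bid 10] = -6. Best-responding. ✓
Bidder 2 (valuation low), facing bid 15: bid 10 gives 6, bid 15 gives 5. Proposed bid 15 is not best — profitable deviation exists. ✗
Bidder 2 (valuation high), facing bid 15: bid 10 gives 7, bid 15 gives 11. Proposed bid 15 is best. ✓

No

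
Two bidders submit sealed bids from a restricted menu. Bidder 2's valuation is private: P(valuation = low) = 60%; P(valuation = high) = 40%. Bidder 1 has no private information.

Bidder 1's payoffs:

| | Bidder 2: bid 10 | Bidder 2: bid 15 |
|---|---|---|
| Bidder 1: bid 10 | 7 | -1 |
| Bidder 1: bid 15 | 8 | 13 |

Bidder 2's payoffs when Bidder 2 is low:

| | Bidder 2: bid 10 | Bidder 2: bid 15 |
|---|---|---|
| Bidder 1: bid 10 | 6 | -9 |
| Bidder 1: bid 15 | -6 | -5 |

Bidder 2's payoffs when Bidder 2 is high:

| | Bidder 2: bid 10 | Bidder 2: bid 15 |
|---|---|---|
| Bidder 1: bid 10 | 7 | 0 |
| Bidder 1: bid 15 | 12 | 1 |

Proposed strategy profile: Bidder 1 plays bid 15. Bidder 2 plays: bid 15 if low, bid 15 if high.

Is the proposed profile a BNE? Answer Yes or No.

A profile is a BNE iff every type of every player is best-responding given beliefs about the other side.
Bidder 1 plays bid 15: E[bid 15] = 0.6·(13) + 0.4·(13) = 13; E[bid 10] = -1. Best-responding. ✓
Bidder 2 (valuation low), facing bid 15: bid 10 gives -6, bid 15 gives -5. Proposed bid 15 is best. ✓
Bidder 2 (valuation high), facing bid 15: bid 10 gives 12, bid 15 gives 1. Proposed bid 15 is not best — profitable deviation exists. ✗

No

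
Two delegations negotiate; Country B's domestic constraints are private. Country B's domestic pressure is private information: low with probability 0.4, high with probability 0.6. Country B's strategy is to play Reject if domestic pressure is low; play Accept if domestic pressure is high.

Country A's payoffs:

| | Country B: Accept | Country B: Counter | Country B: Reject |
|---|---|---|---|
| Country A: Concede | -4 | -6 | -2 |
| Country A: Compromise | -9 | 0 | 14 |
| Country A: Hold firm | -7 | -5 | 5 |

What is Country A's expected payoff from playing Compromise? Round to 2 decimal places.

0.20

Take the expectation over Country B's domestic pressure, weighting each type's action by its prior probability.
E[Compromise] = 0.4·14 + 0.6·(-9) = 5.6 + (-5.4) = 0.2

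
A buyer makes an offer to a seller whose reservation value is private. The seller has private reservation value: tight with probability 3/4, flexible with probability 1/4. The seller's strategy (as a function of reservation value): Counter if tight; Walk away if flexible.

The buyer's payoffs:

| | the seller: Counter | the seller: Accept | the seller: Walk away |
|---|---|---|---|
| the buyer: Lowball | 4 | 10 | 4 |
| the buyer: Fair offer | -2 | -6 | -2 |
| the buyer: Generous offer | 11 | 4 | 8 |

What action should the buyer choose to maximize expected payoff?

Generous offer

E[Lowball] = 3/4·(4) + 1/4·(4) = 4
E[Fair offer] = 3/4·(-2) + 1/4·(-2) = -2
E[Generous offer] = 3/4·(11) + 1/4·(8) = 41/4
Best response: Generous offer (41/4 is the largest).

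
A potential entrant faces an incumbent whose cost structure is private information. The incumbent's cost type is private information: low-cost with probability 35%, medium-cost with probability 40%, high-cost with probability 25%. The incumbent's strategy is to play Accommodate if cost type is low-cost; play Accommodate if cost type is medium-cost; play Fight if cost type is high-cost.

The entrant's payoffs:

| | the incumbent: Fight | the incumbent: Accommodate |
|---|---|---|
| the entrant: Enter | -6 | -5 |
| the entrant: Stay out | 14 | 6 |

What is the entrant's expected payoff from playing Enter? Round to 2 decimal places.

E[Enter] = 0.35·(-5) + 0.4·(-5) + 0.25·(-6) = (-1.75) + (-2) + (-1.5) = -5.25

-5.25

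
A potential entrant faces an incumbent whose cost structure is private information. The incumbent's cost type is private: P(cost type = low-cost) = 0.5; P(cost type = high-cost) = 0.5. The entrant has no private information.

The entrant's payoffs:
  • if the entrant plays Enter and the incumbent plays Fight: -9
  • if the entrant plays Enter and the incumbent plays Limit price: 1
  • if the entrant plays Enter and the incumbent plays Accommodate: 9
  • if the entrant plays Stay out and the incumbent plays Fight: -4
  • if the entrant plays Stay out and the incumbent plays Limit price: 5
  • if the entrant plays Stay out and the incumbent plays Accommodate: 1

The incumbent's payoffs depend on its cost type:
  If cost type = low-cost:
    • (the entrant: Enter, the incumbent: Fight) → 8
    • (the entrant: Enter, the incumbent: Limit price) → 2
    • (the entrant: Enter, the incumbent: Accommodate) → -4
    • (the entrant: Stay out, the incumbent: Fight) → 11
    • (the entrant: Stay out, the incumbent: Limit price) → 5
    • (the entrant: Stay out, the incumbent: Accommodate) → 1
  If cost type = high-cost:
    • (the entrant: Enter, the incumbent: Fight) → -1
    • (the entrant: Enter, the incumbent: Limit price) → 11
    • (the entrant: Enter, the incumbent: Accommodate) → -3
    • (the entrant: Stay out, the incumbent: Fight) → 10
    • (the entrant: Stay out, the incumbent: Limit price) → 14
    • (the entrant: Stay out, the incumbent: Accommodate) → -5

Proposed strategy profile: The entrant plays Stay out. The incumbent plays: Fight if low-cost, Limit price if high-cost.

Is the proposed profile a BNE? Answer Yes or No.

The entrant plays Stay out: E[Stay out] = 0.5·(-4) + 0.5·(5) = 0.5; E[Enter] = -4. Best-responding. ✓
The incumbent (cost type low-cost), facing Stay out: Fight gives 11, Limit price gives 5, Accommodate gives 1. Proposed Fight is best. ✓
The incumbent (cost type high-cost), facing Stay out: Fight gives 10, Limit price gives 14, Accommodate gives -5. Proposed Limit price is best. ✓

Yes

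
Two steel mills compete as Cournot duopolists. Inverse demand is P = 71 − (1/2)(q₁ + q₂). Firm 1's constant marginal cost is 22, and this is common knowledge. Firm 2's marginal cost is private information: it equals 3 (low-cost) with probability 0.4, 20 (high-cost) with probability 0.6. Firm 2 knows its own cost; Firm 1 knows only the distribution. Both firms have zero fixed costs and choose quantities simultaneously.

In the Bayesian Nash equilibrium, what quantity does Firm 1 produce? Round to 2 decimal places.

26.80

Type-c best response for Firm 2: q₂(c) = (71 − c) − q₁/2.
Firm 1 maximizes expected profit; its first-order condition is 71 − q₁ − (1/2)E[q₂] − 22 = 0.
Substituting E[q₂] and solving: E[c₂] = 13.2, so q₁ = (71 − 2·22 + 13.2)/(3/2) = 26.8.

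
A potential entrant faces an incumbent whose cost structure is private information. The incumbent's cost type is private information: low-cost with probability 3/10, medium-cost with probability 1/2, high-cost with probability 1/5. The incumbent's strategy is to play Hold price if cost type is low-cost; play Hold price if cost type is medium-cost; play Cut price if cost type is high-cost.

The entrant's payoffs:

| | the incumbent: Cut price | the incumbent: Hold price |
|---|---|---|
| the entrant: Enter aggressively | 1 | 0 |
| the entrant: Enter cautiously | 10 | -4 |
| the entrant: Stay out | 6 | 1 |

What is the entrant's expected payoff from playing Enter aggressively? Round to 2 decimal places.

E[Enter aggressively] = 3/10·0 + 1/2·0 + 1/5·1 = 0 + 0 + 1/5 = 1/5

0.20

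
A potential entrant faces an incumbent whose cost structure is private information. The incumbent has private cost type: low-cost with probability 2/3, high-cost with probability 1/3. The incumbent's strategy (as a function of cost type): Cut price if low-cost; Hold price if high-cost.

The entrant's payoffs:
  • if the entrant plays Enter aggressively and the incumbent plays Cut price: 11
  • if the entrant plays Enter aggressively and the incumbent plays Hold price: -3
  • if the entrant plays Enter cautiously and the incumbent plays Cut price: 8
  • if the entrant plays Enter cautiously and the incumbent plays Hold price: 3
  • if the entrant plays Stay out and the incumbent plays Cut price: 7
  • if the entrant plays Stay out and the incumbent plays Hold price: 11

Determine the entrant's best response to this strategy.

Stay out

E[Enter aggressively] = 2/3·(11) + 1/3·(-3) = 19/3
E[Enter cautiously] = 2/3·(8) + 1/3·(3) = 19/3
E[Stay out] = 2/3·(7) + 1/3·(11) = 25/3
Best response: Stay out (25/3 is the largest).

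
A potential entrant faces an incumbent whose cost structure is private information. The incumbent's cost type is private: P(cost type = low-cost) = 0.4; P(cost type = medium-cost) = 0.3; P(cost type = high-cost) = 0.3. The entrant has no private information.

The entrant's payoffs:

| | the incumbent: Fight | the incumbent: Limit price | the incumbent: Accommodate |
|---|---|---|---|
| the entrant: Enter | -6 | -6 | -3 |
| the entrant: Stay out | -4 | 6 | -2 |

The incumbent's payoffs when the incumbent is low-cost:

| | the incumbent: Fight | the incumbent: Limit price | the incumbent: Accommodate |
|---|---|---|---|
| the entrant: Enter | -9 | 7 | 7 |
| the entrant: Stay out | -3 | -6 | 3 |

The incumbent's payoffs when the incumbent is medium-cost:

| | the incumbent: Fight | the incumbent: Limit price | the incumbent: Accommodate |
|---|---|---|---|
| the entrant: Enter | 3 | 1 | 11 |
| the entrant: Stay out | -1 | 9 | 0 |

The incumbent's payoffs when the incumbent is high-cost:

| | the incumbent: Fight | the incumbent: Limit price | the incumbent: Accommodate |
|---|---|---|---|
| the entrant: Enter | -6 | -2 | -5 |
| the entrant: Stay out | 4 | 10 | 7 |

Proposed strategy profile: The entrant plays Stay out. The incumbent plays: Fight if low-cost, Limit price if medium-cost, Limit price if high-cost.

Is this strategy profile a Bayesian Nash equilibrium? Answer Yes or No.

A profile is a BNE iff every type of every player is best-responding given beliefs about the other side.
The entrant plays Stay out: E[Stay out] = 0.4·(-4) + 0.3·(6) + 0.3·(6) = 2; E[Enter] = -6. Best-responding. ✓
The incumbent (cost type low-cost), facing Stay out: Fight gives -3, Limit price gives -6, Accommodate gives 3. Proposed Fight is not best — profitable deviation exists. ✗
The incumbent (cost type medium-cost), facing Stay out: Fight gives -1, Limit price gives 9, Accommodate gives 0. Proposed Limit price is best. ✓
The incumbent (cost type high-cost), facing Stay out: Fight gives 4, Limit price gives 10, Accommodate gives 7. Proposed Limit price is best. ✓

No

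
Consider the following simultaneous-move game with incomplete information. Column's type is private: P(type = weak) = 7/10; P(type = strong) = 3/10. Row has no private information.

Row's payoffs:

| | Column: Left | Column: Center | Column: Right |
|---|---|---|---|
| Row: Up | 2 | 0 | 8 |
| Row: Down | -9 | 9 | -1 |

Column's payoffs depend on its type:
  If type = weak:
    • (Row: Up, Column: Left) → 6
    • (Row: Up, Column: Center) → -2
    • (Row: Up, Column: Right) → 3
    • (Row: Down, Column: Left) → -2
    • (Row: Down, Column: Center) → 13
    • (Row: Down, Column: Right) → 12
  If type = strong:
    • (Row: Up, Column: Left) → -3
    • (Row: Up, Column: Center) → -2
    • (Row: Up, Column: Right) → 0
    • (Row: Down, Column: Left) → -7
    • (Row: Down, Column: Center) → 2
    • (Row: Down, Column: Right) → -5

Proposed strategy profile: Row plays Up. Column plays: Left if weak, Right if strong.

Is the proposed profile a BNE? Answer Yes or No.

Yes

Row plays Up: E[Up] = 7/10·(2) + 3/10·(8) = 19/5; E[Down] = -33/5. Best-responding. ✓
Column (type weak), facing Up: Left gives 6, Center gives -2, Right gives 3. Proposed Left is best. ✓
Column (type strong), facing Up: Left gives -3, Center gives -2, Right gives 0. Proposed Right is best. ✓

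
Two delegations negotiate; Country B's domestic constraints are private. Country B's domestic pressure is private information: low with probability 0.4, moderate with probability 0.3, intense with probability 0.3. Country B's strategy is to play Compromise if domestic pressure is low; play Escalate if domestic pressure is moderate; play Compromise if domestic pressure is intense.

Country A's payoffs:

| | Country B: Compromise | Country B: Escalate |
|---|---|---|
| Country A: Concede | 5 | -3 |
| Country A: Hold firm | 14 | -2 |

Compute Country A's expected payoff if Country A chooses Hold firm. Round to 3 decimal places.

Take the expectation over Country B's domestic pressure, weighting each type's action by its prior probability.
E[Hold firm] = 0.4·14 + 0.3·(-2) + 0.3·14 = 5.6 + (-0.6) + 4.2 = 9.2

9.200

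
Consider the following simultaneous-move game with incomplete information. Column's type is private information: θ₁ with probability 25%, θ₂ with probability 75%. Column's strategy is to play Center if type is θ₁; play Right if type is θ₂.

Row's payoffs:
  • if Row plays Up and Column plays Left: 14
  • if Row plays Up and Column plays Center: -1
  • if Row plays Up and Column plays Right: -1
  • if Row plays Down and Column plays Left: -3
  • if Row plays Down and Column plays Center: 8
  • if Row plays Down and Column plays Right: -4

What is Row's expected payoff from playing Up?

E[Up] = 0.25·(-1) + 0.75·(-1) = (-0.25) + (-0.75) = -1

-1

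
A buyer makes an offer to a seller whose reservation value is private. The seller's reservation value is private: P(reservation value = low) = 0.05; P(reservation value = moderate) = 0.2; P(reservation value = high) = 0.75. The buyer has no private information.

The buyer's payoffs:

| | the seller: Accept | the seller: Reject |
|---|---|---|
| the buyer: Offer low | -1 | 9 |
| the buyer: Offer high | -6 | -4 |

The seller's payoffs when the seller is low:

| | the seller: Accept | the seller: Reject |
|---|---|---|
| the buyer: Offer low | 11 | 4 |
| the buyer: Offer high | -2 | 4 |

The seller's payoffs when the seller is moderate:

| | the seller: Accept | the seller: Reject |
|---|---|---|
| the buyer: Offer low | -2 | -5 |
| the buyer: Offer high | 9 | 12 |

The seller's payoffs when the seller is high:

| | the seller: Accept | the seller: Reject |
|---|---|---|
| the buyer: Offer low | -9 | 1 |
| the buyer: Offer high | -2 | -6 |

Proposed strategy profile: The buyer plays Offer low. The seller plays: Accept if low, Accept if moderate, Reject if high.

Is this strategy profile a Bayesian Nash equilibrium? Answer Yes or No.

Yes

A profile is a BNE iff every type of every player is best-responding given beliefs about the other side.
The buyer plays Offer low: E[Offer low] = 0.05·(-1) + 0.2·(-1) + 0.75·(9) = 6.5; E[Offer high] = -4.5. Best-responding. ✓
The seller (reservation value low), facing Offer low: Accept gives 11, Reject gives 4. Proposed Accept is best. ✓
The seller (reservation value moderate), facing Offer low: Accept gives -2, Reject gives -5. Proposed Accept is best. ✓
The seller (reservation value high), facing Offer low: Accept gives -9, Reject gives 1. Proposed Reject is best. ✓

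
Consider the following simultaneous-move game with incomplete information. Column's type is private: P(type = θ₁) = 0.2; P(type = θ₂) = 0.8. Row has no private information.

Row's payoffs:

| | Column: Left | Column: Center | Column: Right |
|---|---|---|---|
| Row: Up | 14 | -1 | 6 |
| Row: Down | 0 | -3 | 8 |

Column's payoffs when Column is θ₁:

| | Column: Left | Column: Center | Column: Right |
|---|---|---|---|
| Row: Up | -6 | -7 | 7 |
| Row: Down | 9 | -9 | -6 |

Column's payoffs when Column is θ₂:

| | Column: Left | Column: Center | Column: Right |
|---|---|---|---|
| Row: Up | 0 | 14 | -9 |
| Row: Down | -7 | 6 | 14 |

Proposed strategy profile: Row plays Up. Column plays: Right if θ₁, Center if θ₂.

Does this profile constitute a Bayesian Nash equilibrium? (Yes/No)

Yes

A profile is a BNE iff every type of every player is best-responding given beliefs about the other side.
Row plays Up: E[Up] = 0.2·(6) + 0.8·(-1) = 0.4; E[Down] = -0.8. Best-responding. ✓
Column (type θ₁), facing Up: Left gives -6, Center gives -7, Right gives 7. Proposed Right is best. ✓
Column (type θ₂), facing Up: Left gives 0, Center gives 14, Right gives -9. Proposed Center is best. ✓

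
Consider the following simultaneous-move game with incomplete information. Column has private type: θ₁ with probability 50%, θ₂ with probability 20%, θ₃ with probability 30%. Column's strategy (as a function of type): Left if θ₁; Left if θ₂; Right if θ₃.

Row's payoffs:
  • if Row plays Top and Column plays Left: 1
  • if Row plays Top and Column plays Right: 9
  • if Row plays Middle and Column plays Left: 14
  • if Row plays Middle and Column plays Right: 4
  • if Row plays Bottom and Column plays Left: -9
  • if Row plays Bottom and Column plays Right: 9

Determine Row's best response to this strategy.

Compute Row's expected payoff for each action, taking the expectation over Column's type.
E[Top] = 0.5·(1) + 0.2·(1) + 0.3·(9) = 3.4
E[Middle] = 0.5·(14) + 0.2·(14) + 0.3·(4) = 11
E[Bottom] = 0.5·(-9) + 0.2·(-9) + 0.3·(9) = -3.6
Best response: Middle (11 is the largest).

Middle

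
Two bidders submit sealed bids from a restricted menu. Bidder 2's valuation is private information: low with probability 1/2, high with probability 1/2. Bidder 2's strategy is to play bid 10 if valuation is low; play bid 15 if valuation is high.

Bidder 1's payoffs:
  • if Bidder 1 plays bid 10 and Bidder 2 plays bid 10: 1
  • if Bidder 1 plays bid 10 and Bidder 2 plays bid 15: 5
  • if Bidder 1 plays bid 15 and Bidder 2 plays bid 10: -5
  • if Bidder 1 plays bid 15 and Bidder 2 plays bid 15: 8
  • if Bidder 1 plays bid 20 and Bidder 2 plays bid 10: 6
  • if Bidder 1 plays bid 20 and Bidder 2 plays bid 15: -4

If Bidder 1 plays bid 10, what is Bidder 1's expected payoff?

3

E[bid 10] = 1/2·1 + 1/2·5 = 1/2 + 5/2 = 3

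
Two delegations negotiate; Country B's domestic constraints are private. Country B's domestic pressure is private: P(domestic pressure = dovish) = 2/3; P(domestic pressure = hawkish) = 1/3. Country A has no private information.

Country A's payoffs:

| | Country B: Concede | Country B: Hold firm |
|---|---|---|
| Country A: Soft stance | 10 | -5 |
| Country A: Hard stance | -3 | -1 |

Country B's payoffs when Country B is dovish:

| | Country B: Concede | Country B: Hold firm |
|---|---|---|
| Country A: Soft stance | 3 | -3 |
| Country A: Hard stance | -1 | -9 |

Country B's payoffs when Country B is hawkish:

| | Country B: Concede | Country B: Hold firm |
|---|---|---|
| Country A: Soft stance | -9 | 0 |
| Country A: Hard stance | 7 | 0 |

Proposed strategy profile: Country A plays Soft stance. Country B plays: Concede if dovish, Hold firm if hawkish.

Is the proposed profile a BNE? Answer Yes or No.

Yes

Country A plays Soft stance: E[Soft stance] = 2/3·(10) + 1/3·(-5) = 5; E[Hard stance] = -7/3. Best-responding. ✓
Country B (domestic pressure dovish), facing Soft stance: Concede gives 3, Hold firm gives -3. Proposed Concede is best. ✓
Country B (domestic pressure hawkish), facing Soft stance: Concede gives -9, Hold firm gives 0. Proposed Hold firm is best. ✓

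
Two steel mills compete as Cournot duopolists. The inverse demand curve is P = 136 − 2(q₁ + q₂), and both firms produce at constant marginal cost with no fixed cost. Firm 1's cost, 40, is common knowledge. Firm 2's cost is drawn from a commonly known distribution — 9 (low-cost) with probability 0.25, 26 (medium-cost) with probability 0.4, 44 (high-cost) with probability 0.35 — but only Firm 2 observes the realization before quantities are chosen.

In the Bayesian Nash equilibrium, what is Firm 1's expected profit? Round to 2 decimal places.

392.47

Type-c best response for Firm 2: q₂(c) = (136 − c)/4 − q₁/2.
Firm 1 maximizes expected profit; its first-order condition is 136 − 4q₁ − 2E[q₂] − 40 = 0.
Substituting E[q₂] and solving: E[c₂] = 28.05, so q₁ = (136 − 2·40 + 28.05)/6 = 14.0083.
E[P] = 136 − 2·(q₁ + E[q₂]) = 68.0167; Firm 1's expected profit = (E[P] − 40)·q₁ = (68.0167 − 40)·14.0083 = 392.467.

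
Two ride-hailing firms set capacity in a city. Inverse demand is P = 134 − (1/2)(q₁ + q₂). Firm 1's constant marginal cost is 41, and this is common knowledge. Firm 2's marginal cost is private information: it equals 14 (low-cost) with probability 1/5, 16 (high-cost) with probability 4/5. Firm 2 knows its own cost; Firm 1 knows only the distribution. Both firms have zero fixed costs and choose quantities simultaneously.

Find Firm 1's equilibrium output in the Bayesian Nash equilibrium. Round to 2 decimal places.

45.07

Firm 2 with cost c maximizes (134 − (1/2)(q₁+q₂) − c)·q₂, giving q₂(c) = (134 − c − (1/2)q₁).
E[c₂] = 1/5·14 + 4/5·16 = 15.6
Firm 1's FOC against E[q₂] yields q₁ = (134 − 2·41 + E[c₂])/(3/2) = (134 − 82 + 15.6)/(3/2) = 45.0667.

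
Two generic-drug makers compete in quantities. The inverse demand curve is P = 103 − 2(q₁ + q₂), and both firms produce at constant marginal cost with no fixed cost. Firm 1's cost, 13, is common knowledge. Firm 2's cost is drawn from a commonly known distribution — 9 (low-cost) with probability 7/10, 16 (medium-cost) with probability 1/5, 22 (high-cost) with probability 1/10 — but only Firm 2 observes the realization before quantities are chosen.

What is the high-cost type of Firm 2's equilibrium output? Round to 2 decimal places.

Type-c best response for Firm 2: q₂(c) = (103 − c)/4 − q₁/2.
Firm 1 maximizes expected profit; its first-order condition is 103 − 4q₁ − 2E[q₂] − 13 = 0.
Substituting E[q₂] and solving: E[c₂] = 11.7, so q₁ = (103 − 2·13 + 11.7)/6 = 14.7833.
q₂(high-cost) = (103 − 22 − 2·14.7833)/4 = 12.8583.

12.86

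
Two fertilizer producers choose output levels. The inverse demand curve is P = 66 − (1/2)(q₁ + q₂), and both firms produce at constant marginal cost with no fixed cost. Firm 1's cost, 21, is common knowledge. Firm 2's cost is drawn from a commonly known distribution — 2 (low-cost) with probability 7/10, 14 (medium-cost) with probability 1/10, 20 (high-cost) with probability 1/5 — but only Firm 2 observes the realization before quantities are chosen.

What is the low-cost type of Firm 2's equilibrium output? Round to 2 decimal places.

Type-c best response for Firm 2: q₂(c) = (66 − c) − q₁/2.
Firm 1 maximizes expected profit; its first-order condition is 66 − q₁ − (1/2)E[q₂] − 21 = 0.
Substituting E[q₂] and solving: E[c₂] = 6.8, so q₁ = (66 − 2·21 + 6.8)/(3/2) = 20.5333.
q₂(low-cost) = (66 − 2 − (1/2)·20.5333) = 53.7333.

53.73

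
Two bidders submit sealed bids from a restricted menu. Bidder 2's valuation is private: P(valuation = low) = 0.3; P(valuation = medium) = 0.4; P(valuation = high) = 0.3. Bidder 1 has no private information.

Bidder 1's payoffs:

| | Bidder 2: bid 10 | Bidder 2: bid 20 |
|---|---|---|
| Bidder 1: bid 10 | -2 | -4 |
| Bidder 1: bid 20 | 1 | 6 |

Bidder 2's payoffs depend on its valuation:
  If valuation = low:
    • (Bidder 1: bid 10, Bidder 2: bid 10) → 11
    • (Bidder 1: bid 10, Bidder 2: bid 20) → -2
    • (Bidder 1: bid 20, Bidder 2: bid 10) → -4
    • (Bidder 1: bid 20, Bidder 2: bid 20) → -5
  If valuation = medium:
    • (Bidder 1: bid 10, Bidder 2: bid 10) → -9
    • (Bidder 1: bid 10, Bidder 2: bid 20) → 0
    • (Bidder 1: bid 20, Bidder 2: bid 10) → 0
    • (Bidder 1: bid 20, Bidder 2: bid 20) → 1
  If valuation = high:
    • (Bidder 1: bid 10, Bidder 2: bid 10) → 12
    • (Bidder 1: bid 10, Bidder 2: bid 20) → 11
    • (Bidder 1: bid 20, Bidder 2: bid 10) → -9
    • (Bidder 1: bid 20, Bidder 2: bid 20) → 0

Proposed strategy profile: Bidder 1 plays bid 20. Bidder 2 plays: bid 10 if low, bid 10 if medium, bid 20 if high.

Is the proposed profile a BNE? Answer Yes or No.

No

Bidder 1 plays bid 20: E[bid 20] = 0.3·(1) + 0.4·(1) + 0.3·(6) = 2.5; E[bid 10] = -2.6. Best-responding. ✓
Bidder 2 (valuation low), facing bid 20: bid 10 gives -4, bid 20 gives -5. Proposed bid 10 is best. ✓
Bidder 2 (valuation medium), facing bid 20: bid 10 gives 0, bid 20 gives 1. Proposed bid 10 is not best — profitable deviation exists. ✗
Bidder 2 (valuation high), facing bid 20: bid 10 gives -9, bid 20 gives 0. Proposed bid 20 is best. ✓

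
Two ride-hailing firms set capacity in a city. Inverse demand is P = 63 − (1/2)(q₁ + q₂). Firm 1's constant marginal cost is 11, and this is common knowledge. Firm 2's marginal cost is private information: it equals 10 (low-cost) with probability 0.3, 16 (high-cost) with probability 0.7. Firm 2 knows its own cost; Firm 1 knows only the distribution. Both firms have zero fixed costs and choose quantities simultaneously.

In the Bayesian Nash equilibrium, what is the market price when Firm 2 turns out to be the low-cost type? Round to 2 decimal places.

27.30

Each type of Firm 2 best-responds to q₁; Firm 1 best-responds to the expected q₂ over Firm 2's types.
Firm 2 with cost c maximizes (63 − (1/2)(q₁+q₂) − c)·q₂, giving q₂(c) = (63 − c − (1/2)q₁).
E[c₂] = 0.3·10 + 0.7·16 = 14.2
Firm 1's FOC against E[q₂] yields q₁ = (63 − 2·11 + E[c₂])/(3/2) = (63 − 22 + 14.2)/(3/2) = 36.8.
q₂(low-cost) = 34.6, so P = 63 − (1/2)·(36.8 + 34.6) = 27.3.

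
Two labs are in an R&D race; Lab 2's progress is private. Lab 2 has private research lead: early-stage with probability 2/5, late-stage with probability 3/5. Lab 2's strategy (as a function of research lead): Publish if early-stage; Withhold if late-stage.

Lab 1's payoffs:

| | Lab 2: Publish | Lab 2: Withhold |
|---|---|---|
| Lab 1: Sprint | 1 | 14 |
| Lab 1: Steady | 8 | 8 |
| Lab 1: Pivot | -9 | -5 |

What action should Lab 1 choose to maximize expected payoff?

E[Sprint] = 2/5·(1) + 3/5·(14) = 44/5
E[Steady] = 2/5·(8) + 3/5·(8) = 8
E[Pivot] = 2/5·(-9) + 3/5·(-5) = -33/5
Best response: Sprint (44/5 is the largest).

Sprint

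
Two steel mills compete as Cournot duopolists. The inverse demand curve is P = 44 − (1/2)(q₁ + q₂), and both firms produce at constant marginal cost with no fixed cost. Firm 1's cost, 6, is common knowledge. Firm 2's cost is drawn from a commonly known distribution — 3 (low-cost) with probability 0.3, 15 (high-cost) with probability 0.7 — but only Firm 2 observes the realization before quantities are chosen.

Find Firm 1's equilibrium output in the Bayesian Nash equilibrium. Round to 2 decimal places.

Type-c best response for Firm 2: q₂(c) = (44 − c) − q₁/2.
Firm 1 maximizes expected profit; its first-order condition is 44 − q₁ − (1/2)E[q₂] − 6 = 0.
Substituting E[q₂] and solving: E[c₂] = 11.4, so q₁ = (44 − 2·6 + 11.4)/(3/2) = 28.9333.

28.93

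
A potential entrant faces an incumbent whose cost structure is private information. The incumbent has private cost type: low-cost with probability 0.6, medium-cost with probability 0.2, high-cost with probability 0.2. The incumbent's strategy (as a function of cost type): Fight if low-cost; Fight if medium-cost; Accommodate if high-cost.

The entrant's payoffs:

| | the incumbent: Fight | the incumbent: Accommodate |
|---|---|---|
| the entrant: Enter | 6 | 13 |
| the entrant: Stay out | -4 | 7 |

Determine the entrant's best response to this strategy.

E[Enter] = 0.6·(6) + 0.2·(6) + 0.2·(13) = 7.4
E[Stay out] = 0.6·(-4) + 0.2·(-4) + 0.2·(7) = -1.8
Best response: Enter (7.4 is the largest).

Enter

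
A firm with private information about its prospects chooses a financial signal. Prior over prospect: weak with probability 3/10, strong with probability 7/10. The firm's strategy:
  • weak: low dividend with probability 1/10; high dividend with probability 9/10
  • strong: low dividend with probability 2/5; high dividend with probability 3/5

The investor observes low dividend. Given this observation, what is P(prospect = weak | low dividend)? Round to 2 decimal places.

P(low dividend) = (3/10)·(1/10) + (7/10)·(2/5) = 31/100
P(weak | low dividend) = ((3/10)·(1/10)) / (31/100) = (3/100) / (31/100) = 3/31

0.10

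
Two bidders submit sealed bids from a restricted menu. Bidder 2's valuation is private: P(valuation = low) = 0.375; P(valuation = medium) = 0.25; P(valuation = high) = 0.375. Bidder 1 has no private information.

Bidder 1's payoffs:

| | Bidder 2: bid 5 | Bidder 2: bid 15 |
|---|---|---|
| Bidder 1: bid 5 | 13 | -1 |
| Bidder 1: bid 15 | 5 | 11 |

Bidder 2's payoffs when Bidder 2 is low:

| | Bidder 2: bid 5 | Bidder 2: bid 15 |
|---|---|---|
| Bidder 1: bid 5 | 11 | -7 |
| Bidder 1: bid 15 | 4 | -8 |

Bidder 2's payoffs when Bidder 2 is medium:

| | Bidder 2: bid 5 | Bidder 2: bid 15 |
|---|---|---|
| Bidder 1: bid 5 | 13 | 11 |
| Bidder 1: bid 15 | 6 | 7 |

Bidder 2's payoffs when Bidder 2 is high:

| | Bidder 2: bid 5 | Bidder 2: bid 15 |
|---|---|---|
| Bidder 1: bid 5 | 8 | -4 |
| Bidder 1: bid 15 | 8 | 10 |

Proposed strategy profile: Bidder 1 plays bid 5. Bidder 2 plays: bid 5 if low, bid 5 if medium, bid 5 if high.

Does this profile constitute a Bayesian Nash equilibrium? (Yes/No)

Yes

A profile is a BNE iff every type of every player is best-responding given beliefs about the other side.
Bidder 1 plays bid 5: E[bid 5] = 0.375·(13) + 0.25·(13) + 0.375·(13) = 13; E[bid 15] = 5. Best-responding. ✓
Bidder 2 (valuation low), facing bid 5: bid 5 gives 11, bid 15 gives -7. Proposed bid 5 is best. ✓
Bidder 2 (valuation medium), facing bid 5: bid 5 gives 13, bid 15 gives 11. Proposed bid 5 is best. ✓
Bidder 2 (valuation high), facing bid 5: bid 5 gives 8, bid 15 gives -4. Proposed bid 5 is best. ✓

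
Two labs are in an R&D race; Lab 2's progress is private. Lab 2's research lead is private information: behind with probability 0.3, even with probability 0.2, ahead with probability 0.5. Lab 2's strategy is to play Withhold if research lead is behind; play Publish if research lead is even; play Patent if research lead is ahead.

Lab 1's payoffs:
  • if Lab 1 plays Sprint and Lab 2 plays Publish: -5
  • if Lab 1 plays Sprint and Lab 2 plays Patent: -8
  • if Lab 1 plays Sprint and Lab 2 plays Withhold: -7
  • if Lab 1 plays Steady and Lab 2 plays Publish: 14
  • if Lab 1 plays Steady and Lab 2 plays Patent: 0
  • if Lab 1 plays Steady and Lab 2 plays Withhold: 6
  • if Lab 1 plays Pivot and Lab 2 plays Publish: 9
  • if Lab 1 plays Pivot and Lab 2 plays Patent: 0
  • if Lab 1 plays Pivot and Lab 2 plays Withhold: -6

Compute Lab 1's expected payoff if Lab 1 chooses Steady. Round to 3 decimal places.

E[Steady] = 0.3·6 + 0.2·14 + 0.5·0 = 1.8 + 2.8 + 0 = 4.6

4.600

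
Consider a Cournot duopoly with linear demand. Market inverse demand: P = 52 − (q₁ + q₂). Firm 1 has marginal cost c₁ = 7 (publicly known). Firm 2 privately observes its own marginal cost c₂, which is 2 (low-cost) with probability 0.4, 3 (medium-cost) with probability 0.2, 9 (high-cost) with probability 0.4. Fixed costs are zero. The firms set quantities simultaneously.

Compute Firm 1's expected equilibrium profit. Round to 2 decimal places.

205.44

Each type of Firm 2 best-responds to q₁; Firm 1 best-responds to the expected q₂ over Firm 2's types.
Firm 2 with cost c maximizes (52 − (q₁+q₂) − c)·q₂, giving q₂(c) = (52 − c − q₁)/2.
E[c₂] = 0.4·2 + 0.2·3 + 0.4·9 = 5
Firm 1's FOC against E[q₂] yields q₁ = (52 − 2·7 + E[c₂])/3 = (52 − 14 + 5)/3 = 14.3333.
E[P] = 52 − (q₁ + E[q₂]) = 21.3333; Firm 1's expected profit = (E[P] − 7)·q₁ = (21.3333 − 7)·14.3333 = 205.444.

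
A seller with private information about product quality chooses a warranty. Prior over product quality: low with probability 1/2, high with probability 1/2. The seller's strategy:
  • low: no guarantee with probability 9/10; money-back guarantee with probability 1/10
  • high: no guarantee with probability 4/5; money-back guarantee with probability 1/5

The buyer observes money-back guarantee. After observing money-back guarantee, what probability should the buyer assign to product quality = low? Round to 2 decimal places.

P(money-back guarantee) = (1/2)·(1/10) + (1/2)·(1/5) = 3/20
P(low | money-back guarantee) = ((1/2)·(1/10)) / (3/20) = (1/20) / (3/20) = 1/3

0.33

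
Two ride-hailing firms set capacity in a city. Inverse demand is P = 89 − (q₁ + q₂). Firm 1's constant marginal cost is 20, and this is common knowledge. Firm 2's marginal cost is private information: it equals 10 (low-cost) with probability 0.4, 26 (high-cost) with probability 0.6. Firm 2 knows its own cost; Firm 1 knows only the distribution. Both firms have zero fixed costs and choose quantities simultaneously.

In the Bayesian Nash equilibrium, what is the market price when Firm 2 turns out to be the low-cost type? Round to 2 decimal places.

Each type of Firm 2 best-responds to q₁; Firm 1 best-responds to the expected q₂ over Firm 2's types.
Firm 2 with cost c maximizes (89 − (q₁+q₂) − c)·q₂, giving q₂(c) = (89 − c − q₁)/2.
E[c₂] = 0.4·10 + 0.6·26 = 19.6
Firm 1's FOC against E[q₂] yields q₁ = (89 − 2·20 + E[c₂])/3 = (89 − 40 + 19.6)/3 = 22.8667.
q₂(low-cost) = 28.0667, so P = 89 − (22.8667 + 28.0667) = 38.0667.

38.07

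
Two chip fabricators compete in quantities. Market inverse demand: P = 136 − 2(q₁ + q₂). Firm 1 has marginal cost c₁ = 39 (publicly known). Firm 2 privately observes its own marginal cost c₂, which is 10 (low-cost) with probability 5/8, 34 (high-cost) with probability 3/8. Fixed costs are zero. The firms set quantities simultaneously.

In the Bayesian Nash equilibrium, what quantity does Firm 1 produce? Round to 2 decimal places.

12.83

Each type of Firm 2 best-responds to q₁; Firm 1 best-responds to the expected q₂ over Firm 2's types.
Firm 2 with cost c maximizes (136 − 2(q₁+q₂) − c)·q₂, giving q₂(c) = (136 − c − 2q₁)/4.
E[c₂] = 5/8·10 + 3/8·34 = 19
Firm 1's FOC against E[q₂] yields q₁ = (136 − 2·39 + E[c₂])/6 = (136 − 78 + 19)/6 = 12.8333.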